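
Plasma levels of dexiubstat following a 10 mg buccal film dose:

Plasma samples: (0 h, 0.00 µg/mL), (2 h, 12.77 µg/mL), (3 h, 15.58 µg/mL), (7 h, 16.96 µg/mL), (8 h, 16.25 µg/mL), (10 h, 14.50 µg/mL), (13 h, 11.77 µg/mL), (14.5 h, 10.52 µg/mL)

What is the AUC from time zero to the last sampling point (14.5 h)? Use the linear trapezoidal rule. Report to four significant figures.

AUC = 195.5 µg/mL·h

Trapezoidal AUC_0→14.5:
  [0→2]: (0.00+12.77)/2 × 2 = 12.77
  [2→3]: (12.77+15.58)/2 × 1 = 14.175
  [3→7]: (15.58+16.96)/2 × 4 = 65.08
  [7→8]: (16.96+16.25)/2 × 1 = 16.605
  [8→10]: (16.25+14.50)/2 × 2 = 30.75
  [10→13]: (14.50+11.77)/2 × 3 = 39.405
  [13→14.5]: (11.77+10.52)/2 × 1.5 = 16.7175
  Sum = 195.5025 µg/mL·h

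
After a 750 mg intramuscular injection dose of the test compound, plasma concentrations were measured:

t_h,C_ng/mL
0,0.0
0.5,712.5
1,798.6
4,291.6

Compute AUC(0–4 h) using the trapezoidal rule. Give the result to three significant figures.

AUC = 2190 ng/mL·h

Trapezoidal AUC_0→4:
  [0→0.5]: (0.0+712.5)/2 × 0.5 = 178.125
  [0.5→1]: (712.5+798.6)/2 × 0.5 = 377.775
  [1→4]: (798.6+291.6)/2 × 3 = 1635.3
  Sum = 2191.2 ng/mL·h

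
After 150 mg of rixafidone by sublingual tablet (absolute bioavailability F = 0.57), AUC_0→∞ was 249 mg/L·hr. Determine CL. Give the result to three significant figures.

CL = F × Dose / AUC_0→∞
   = 0.57 × 150 / 249 = 0.343373 L/hr

CL = 0.343 L/hr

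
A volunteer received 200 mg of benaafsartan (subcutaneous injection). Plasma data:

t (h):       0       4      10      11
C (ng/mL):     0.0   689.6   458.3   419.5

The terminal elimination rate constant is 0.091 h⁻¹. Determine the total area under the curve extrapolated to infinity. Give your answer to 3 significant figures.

Trapezoidal AUC_0→11:
  [0→4]: (0.0+689.6)/2 × 4 = 1379.2
  [4→10]: (689.6+458.3)/2 × 6 = 3443.7
  [10→11]: (458.3+419.5)/2 × 1 = 438.9
  Sum = 5261.8 ng/mL·h
Extrapolated tail: C_last / k_e = 419.5 / 0.091 = 4609.890
AUC_0→∞ = 5261.8 + 4609.890 = 9871.69 ng/mL·h

AUC = 9870 ng/mL·h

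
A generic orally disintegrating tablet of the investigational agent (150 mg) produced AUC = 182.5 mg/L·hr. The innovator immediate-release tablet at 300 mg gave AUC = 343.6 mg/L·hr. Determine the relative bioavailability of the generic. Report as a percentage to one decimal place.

F_rel = (AUC_test/D_test) / (AUC_ref/D_ref)
      = (182.5/150) / (343.6/300)
      = 1.21667 / 1.14533 = 1.0623 = 106.23%

F_rel = 106.2%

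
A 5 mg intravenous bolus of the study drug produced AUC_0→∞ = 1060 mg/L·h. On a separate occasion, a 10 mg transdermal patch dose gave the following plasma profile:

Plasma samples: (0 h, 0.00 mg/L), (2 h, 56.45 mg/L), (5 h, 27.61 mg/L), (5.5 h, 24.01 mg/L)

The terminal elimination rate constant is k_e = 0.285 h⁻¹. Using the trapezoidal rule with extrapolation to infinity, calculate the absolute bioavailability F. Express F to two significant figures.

Trapezoidal AUC_0→5.5 (transdermal patch):
  [0→2]: (0.00+56.45)/2 × 2 = 56.45
  [2→5]: (56.45+27.61)/2 × 3 = 126.09
  [5→5.5]: (27.61+24.01)/2 × 0.5 = 12.905
  Sum = 195.445 mg/L·h
Tail: C_last/k_e = 24.01/0.285 = 84.246
AUC_0→∞ (transdermal patch) = 195.445 + 84.246 = 279.691 mg/L·h
F = (AUC_ev/D_ev)/(AUC_iv/D_iv) = (279.691/10)/(1060/5) = 27.9691/212 = 0.1319

F = 0.13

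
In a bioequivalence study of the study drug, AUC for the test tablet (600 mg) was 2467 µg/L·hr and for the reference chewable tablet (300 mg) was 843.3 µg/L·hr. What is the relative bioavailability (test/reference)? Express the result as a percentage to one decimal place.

F_rel = 146.3%

F_rel = (AUC_test/D_test) / (AUC_ref/D_ref)
      = (2467/600) / (843.3/300)
      = 4.11167 / 2.811 = 1.4627 = 146.27%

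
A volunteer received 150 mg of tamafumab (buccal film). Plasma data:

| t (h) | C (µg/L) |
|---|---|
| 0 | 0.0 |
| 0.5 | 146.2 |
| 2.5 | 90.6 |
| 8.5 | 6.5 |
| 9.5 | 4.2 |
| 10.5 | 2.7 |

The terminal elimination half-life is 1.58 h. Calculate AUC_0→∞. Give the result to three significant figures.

AUC = 580 µg/L·h

Trapezoidal AUC_0→10.5:
  [0→0.5]: (0.0+146.2)/2 × 0.5 = 36.55
  [0.5→2.5]: (146.2+90.6)/2 × 2 = 236.8
  [2.5→8.5]: (90.6+6.5)/2 × 6 = 291.3
  [8.5→9.5]: (6.5+4.2)/2 × 1 = 5.35
  [9.5→10.5]: (4.2+2.7)/2 × 1 = 3.45
  Sum = 573.45 µg/L·h
k_e = ln2 / t½ = 0.693147 / 1.58 = 0.4387 h^-1
Extrapolated tail: C_last / k_e = 2.7 / 0.4387 = 6.155
AUC_0→∞ = 573.45 + 6.155 = 579.605 µg/L·h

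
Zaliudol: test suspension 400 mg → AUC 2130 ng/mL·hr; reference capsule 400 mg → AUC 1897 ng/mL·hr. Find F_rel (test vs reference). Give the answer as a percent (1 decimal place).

F_rel = (AUC_test/D_test) / (AUC_ref/D_ref)
      = (2130/400) / (1897/400)
      = 5.325 / 4.7425 = 1.1228 = 112.28%

F_rel = 112.3%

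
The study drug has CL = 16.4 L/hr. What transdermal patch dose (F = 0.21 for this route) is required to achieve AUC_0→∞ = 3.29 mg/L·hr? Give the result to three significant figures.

Dose = 257 mg

Dose = CL × AUC_0→∞ / F
     = 16.4 × 3.29 / 0.21 = 256.933 mg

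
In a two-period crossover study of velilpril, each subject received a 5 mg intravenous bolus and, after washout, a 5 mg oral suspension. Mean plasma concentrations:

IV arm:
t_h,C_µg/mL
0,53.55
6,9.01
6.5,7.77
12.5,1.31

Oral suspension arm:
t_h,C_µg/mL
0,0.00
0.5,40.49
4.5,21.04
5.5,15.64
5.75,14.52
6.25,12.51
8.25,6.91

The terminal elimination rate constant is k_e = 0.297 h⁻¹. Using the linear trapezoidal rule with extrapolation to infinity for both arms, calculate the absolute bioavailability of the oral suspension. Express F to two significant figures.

F = 0.92

Trapezoidal AUC_0→12.5 (IV):
  [0→6]: (53.55+9.01)/2 × 6 = 187.68
  [6→6.5]: (9.01+7.77)/2 × 0.5 = 4.195
  [6.5→12.5]: (7.77+1.31)/2 × 6 = 27.24
  Sum = 219.115 µg/mL·h
IV tail: 1.31/0.297 = 4.411; AUC_iv,0→∞ = 219.115 + 4.411 = 223.526 µg/mL·h
Trapezoidal AUC_0→8.25 (oral suspension):
  [0→0.5]: (0.00+40.49)/2 × 0.5 = 10.1225
  [0.5→4.5]: (40.49+21.04)/2 × 4 = 123.06
  [4.5→5.5]: (21.04+15.64)/2 × 1 = 18.34
  [5.5→5.75]: (15.64+14.52)/2 × 0.25 = 3.77
  [5.75→6.25]: (14.52+12.51)/2 × 0.5 = 6.7575
  [6.25→8.25]: (12.51+6.91)/2 × 2 = 19.42
  Sum = 181.47 µg/mL·h
oral suspension tail: 6.91/0.297 = 23.266; AUC_ev,0→∞ = 181.47 + 23.266 = 204.736 µg/mL·h
F = (AUC_ev/D_ev)/(AUC_iv/D_iv) = (204.736/5)/(223.526/5) = 40.9472/44.7052 = 0.9159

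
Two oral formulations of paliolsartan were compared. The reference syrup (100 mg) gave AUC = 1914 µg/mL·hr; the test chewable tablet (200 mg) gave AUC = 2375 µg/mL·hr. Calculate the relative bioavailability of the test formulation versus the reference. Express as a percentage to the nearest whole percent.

F_rel = (AUC_test/D_test) / (AUC_ref/D_ref)
      = (2375/200) / (1914/100)
      = 11.875 / 19.14 = 0.6204 = 62.04%

F_rel = 62%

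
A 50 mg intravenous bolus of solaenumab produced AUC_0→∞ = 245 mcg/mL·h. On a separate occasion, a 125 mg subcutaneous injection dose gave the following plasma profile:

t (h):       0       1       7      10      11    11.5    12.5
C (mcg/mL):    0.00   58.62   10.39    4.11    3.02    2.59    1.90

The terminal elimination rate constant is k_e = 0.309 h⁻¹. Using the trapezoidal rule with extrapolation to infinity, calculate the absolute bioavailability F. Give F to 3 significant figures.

Trapezoidal AUC_0→12.5 (subcutaneous injection):
  [0→1]: (0.00+58.62)/2 × 1 = 29.31
  [1→7]: (58.62+10.39)/2 × 6 = 207.03
  [7→10]: (10.39+4.11)/2 × 3 = 21.75
  [10→11]: (4.11+3.02)/2 × 1 = 3.565
  [11→11.5]: (3.02+2.59)/2 × 0.5 = 1.4025
  [11.5→12.5]: (2.59+1.90)/2 × 1 = 2.245
  Sum = 265.3025 mcg/mL·h
Tail: C_last/k_e = 1.90/0.309 = 6.149
AUC_0→∞ (subcutaneous injection) = 265.3025 + 6.149 = 271.4515 mcg/mL·h
F = (AUC_ev/D_ev)/(AUC_iv/D_iv) = (271.4515/125)/(245/50) = 2.171612/4.9 = 0.4432

F = 0.443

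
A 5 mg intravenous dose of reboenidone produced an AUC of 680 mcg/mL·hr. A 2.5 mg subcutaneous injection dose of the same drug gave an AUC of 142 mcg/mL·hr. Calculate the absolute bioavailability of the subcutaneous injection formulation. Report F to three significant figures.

F = 0.418

F = (AUC_ev / D_ev) / (AUC_iv / D_iv)
  = (142/2.5) / (680/5)
  = 56.8 / 136 = 0.4176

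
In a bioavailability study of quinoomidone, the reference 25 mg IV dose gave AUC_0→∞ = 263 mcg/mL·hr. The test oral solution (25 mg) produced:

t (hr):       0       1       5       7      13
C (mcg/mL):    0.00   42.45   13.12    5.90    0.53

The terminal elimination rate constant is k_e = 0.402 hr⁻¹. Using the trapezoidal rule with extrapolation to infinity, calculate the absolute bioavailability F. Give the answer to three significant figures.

F = 0.654

Trapezoidal AUC_0→13 (oral solution):
  [0→1]: (0.00+42.45)/2 × 1 = 21.225
  [1→5]: (42.45+13.12)/2 × 4 = 111.14
  [5→7]: (13.12+5.90)/2 × 2 = 19.02
  [7→13]: (5.90+0.53)/2 × 6 = 19.29
  Sum = 170.675 mcg/mL·hr
Tail: C_last/k_e = 0.53/0.402 = 1.318
AUC_0→∞ (oral solution) = 170.675 + 1.318 = 171.993 mcg/mL·hr
F = (AUC_ev/D_ev)/(AUC_iv/D_iv) = (171.993/25)/(263/25) = 6.87972/10.52 = 0.6540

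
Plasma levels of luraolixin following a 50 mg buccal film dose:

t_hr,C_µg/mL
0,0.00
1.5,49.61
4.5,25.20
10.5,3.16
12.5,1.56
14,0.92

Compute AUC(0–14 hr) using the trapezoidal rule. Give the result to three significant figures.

Trapezoidal AUC_0→14:
  [0→1.5]: (0.00+49.61)/2 × 1.5 = 37.2075
  [1.5→4.5]: (49.61+25.20)/2 × 3 = 112.215
  [4.5→10.5]: (25.20+3.16)/2 × 6 = 85.08
  [10.5→12.5]: (3.16+1.56)/2 × 2 = 4.72
  [12.5→14]: (1.56+0.92)/2 × 1.5 = 1.86
  Sum = 241.0825 µg/mL·hr

AUC = 241 µg/mL·hr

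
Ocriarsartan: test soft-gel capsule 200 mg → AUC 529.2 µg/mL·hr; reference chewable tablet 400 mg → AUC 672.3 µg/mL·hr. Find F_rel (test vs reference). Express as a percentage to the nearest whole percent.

F_rel = (AUC_test/D_test) / (AUC_ref/D_ref)
      = (529.2/200) / (672.3/400)
      = 2.646 / 1.68075 = 1.5743 = 157.43%

F_rel = 157%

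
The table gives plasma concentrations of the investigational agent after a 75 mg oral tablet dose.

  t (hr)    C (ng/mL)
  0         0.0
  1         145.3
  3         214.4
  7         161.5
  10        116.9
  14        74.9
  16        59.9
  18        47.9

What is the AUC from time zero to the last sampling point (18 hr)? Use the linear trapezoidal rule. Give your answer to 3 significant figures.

Trapezoidal AUC_0→18:
  [0→1]: (0.0+145.3)/2 × 1 = 72.65
  [1→3]: (145.3+214.4)/2 × 2 = 359.7
  [3→7]: (214.4+161.5)/2 × 4 = 751.8
  [7→10]: (161.5+116.9)/2 × 3 = 417.6
  [10→14]: (116.9+74.9)/2 × 4 = 383.6
  [14→16]: (74.9+59.9)/2 × 2 = 134.8
  [16→18]: (59.9+47.9)/2 × 2 = 107.8
  Sum = 2227.95 ng/mL·hr

AUC = 2230 ng/mL·hr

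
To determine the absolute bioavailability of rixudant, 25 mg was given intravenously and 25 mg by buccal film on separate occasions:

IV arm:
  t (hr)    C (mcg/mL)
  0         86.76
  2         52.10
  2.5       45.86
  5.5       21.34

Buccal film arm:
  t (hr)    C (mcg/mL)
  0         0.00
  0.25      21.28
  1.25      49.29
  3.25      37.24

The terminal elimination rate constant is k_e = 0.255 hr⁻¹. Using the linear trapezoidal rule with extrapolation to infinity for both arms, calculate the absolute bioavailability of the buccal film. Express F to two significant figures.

Trapezoidal AUC_0→5.5 (IV):
  [0→2]: (86.76+52.10)/2 × 2 = 138.86
  [2→2.5]: (52.10+45.86)/2 × 0.5 = 24.49
  [2.5→5.5]: (45.86+21.34)/2 × 3 = 100.8
  Sum = 264.15 mcg/mL·hr
IV tail: 21.34/0.255 = 83.686; AUC_iv,0→∞ = 264.15 + 83.686 = 347.836 mcg/mL·hr
Trapezoidal AUC_0→3.25 (buccal film):
  [0→0.25]: (0.00+21.28)/2 × 0.25 = 2.66
  [0.25→1.25]: (21.28+49.29)/2 × 1 = 35.285
  [1.25→3.25]: (49.29+37.24)/2 × 2 = 86.53
  Sum = 124.475 mcg/mL·hr
buccal film tail: 37.24/0.255 = 146.039; AUC_ev,0→∞ = 124.475 + 146.039 = 270.514 mcg/mL·hr
F = (AUC_ev/D_ev)/(AUC_iv/D_iv) = (270.514/25)/(347.836/25) = 10.82056/13.91344 = 0.7777

F = 0.78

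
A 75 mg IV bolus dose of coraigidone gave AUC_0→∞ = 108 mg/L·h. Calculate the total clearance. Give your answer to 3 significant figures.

CL = Dose_iv / AUC_0→∞
   = 75 / 108 = 0.694444 L/h

CL = 0.694 L/h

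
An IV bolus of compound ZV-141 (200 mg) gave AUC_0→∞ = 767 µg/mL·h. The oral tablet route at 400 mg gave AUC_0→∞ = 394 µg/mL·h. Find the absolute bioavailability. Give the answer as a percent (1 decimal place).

F = 25.7%

F = (AUC_ev / D_ev) / (AUC_iv / D_iv)
  = (394/400) / (767/200)
  = 0.985 / 3.835 = 0.2568
  = 25.68%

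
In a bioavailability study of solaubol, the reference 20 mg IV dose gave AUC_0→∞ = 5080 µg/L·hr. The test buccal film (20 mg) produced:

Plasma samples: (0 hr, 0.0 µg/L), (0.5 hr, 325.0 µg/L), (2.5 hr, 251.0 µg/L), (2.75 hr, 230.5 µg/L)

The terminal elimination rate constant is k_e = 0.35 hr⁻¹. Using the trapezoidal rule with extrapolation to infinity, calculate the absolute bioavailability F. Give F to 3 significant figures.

Trapezoidal AUC_0→2.75 (buccal film):
  [0→0.5]: (0.0+325.0)/2 × 0.5 = 81.25
  [0.5→2.5]: (325.0+251.0)/2 × 2 = 576.0
  [2.5→2.75]: (251.0+230.5)/2 × 0.25 = 60.1875
  Sum = 717.4375 µg/L·hr
Tail: C_last/k_e = 230.5/0.35 = 658.571
AUC_0→∞ (buccal film) = 717.4375 + 658.571 = 1376.0085 µg/L·hr
F = (AUC_ev/D_ev)/(AUC_iv/D_iv) = (1376.0085/20)/(5080/20) = 68.800425/254 = 0.2709

F = 0.271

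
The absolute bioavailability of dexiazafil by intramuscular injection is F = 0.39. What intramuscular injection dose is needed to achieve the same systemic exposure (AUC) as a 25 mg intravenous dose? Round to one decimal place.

D_intramuscular = 64.1 mg

For equal systemic exposure: F × D_ev = D_iv
D_ev = D_iv / F = 25 / 0.39 = 64.1026 mg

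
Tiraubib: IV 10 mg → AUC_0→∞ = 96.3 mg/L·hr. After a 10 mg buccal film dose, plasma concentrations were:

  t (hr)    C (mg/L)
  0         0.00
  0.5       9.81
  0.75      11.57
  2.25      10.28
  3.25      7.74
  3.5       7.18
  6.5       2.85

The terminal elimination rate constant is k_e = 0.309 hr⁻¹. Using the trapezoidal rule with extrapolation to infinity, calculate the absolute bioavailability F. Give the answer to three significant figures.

F = 0.588

Trapezoidal AUC_0→6.5 (buccal film):
  [0→0.5]: (0.00+9.81)/2 × 0.5 = 2.4525
  [0.5→0.75]: (9.81+11.57)/2 × 0.25 = 2.6725
  [0.75→2.25]: (11.57+10.28)/2 × 1.5 = 16.3875
  [2.25→3.25]: (10.28+7.74)/2 × 1 = 9.01
  [3.25→3.5]: (7.74+7.18)/2 × 0.25 = 1.865
  [3.5→6.5]: (7.18+2.85)/2 × 3 = 15.045
  Sum = 47.4325 mg/L·hr
Tail: C_last/k_e = 2.85/0.309 = 9.223
AUC_0→∞ (buccal film) = 47.4325 + 9.223 = 56.6555 mg/L·hr
F = (AUC_ev/D_ev)/(AUC_iv/D_iv) = (56.6555/10)/(96.3/10) = 5.66555/9.63 = 0.5883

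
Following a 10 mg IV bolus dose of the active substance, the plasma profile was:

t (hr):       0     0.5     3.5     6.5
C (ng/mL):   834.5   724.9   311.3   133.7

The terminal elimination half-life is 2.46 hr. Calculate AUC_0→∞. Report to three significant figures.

AUC = 3090 ng/mL·hr

Trapezoidal AUC_0→6.5:
  [0→0.5]: (834.5+724.9)/2 × 0.5 = 389.85
  [0.5→3.5]: (724.9+311.3)/2 × 3 = 1554.3
  [3.5→6.5]: (311.3+133.7)/2 × 3 = 667.5
  Sum = 2611.65 ng/mL·hr
k_e = ln2 / t½ = 0.693147 / 2.46 = 0.2818 hr^-1
Extrapolated tail: C_last / k_e = 133.7 / 0.2818 = 474.450
AUC_0→∞ = 2611.65 + 474.450 = 3086.1 ng/mL·hr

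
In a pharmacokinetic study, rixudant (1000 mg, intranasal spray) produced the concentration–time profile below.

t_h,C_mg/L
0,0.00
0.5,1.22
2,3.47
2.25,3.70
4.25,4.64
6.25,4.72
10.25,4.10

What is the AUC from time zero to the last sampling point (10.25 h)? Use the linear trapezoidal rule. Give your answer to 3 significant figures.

AUC = 40.1 mg/L·h

Trapezoidal AUC_0→10.25:
  [0→0.5]: (0.00+1.22)/2 × 0.5 = 0.305
  [0.5→2]: (1.22+3.47)/2 × 1.5 = 3.5175
  [2→2.25]: (3.47+3.70)/2 × 0.25 = 0.89625
  [2.25→4.25]: (3.70+4.64)/2 × 2 = 8.34
  [4.25→6.25]: (4.64+4.72)/2 × 2 = 9.36
  [6.25→10.25]: (4.72+4.10)/2 × 4 = 17.64
  Sum = 40.05875 mg/L·h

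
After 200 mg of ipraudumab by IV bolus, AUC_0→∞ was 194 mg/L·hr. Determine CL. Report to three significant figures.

CL = 1.03 L/hr

CL = Dose_iv / AUC_0→∞
   = 200 / 194 = 1.03093 L/hr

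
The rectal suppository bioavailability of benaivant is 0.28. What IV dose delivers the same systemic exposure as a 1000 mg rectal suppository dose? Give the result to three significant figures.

Systemic exposure from an extravascular dose = F × D_ev, so the equivalent IV dose is F × D_ev.
D_iv = F × D_ev = 0.28 × 1000 = 280 mg

D_iv = 280 mg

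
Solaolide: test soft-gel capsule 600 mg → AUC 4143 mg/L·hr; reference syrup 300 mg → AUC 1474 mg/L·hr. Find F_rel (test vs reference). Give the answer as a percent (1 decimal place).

F_rel = 140.5%

F_rel = (AUC_test/D_test) / (AUC_ref/D_ref)
      = (4143/600) / (1474/300)
      = 6.905 / 4.91333 = 1.4054 = 140.54%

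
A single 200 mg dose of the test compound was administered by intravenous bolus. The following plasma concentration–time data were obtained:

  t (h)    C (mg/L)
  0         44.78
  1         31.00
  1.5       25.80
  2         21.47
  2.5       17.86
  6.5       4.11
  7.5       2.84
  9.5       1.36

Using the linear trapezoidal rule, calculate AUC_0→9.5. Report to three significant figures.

Trapezoidal AUC_0→9.5:
  [0→1]: (44.78+31.00)/2 × 1 = 37.89
  [1→1.5]: (31.00+25.80)/2 × 0.5 = 14.2
  [1.5→2]: (25.80+21.47)/2 × 0.5 = 11.8175
  [2→2.5]: (21.47+17.86)/2 × 0.5 = 9.8325
  [2.5→6.5]: (17.86+4.11)/2 × 4 = 43.94
  [6.5→7.5]: (4.11+2.84)/2 × 1 = 3.475
  [7.5→9.5]: (2.84+1.36)/2 × 2 = 4.2
  Sum = 125.355 mg/L·h

AUC = 125 mg/L·h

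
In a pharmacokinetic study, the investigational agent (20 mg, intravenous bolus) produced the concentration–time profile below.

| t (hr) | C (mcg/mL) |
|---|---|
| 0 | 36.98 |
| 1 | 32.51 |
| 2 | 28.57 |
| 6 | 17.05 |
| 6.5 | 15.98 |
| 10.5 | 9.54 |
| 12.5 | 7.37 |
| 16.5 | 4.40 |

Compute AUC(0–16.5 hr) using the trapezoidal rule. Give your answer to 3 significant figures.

AUC = 256 mcg/mL·hr

Trapezoidal AUC_0→16.5:
  [0→1]: (36.98+32.51)/2 × 1 = 34.745
  [1→2]: (32.51+28.57)/2 × 1 = 30.54
  [2→6]: (28.57+17.05)/2 × 4 = 91.24
  [6→6.5]: (17.05+15.98)/2 × 0.5 = 8.2575
  [6.5→10.5]: (15.98+9.54)/2 × 4 = 51.04
  [10.5→12.5]: (9.54+7.37)/2 × 2 = 16.91
  [12.5→16.5]: (7.37+4.40)/2 × 4 = 23.54
  Sum = 256.2725 mcg/mL·hr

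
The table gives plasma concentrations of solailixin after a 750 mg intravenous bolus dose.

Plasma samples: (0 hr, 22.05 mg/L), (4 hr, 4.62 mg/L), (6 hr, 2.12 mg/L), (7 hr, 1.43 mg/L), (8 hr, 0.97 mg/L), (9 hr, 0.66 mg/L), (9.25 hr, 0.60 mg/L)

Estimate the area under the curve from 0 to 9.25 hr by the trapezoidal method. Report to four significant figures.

AUC = 64.03 mg/L·hr

Trapezoidal AUC_0→9.25:
  [0→4]: (22.05+4.62)/2 × 4 = 53.34
  [4→6]: (4.62+2.12)/2 × 2 = 6.74
  [6→7]: (2.12+1.43)/2 × 1 = 1.775
  [7→8]: (1.43+0.97)/2 × 1 = 1.2
  [8→9]: (0.97+0.66)/2 × 1 = 0.815
  [9→9.25]: (0.66+0.60)/2 × 0.25 = 0.1575
  Sum = 64.0275 mg/L·hr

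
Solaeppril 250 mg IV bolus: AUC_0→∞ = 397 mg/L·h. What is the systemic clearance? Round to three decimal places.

CL = Dose_iv / AUC_0→∞
   = 250 / 397 = 0.629723 L/h

CL = 0.630 L/h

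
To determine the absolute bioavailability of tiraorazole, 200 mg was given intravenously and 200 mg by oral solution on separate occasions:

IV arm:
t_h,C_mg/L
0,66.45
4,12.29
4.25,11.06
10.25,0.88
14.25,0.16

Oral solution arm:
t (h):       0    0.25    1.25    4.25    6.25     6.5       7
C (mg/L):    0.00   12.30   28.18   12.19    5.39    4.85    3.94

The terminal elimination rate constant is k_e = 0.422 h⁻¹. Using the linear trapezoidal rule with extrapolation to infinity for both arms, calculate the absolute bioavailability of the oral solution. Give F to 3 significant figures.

F = 0.567

Trapezoidal AUC_0→14.25 (IV):
  [0→4]: (66.45+12.29)/2 × 4 = 157.48
  [4→4.25]: (12.29+11.06)/2 × 0.25 = 2.91875
  [4.25→10.25]: (11.06+0.88)/2 × 6 = 35.82
  [10.25→14.25]: (0.88+0.16)/2 × 4 = 2.08
  Sum = 198.29875 mg/L·h
IV tail: 0.16/0.422 = 0.379; AUC_iv,0→∞ = 198.29875 + 0.379 = 198.67775 mg/L·h
Trapezoidal AUC_0→7 (oral solution):
  [0→0.25]: (0.00+12.30)/2 × 0.25 = 1.5375
  [0.25→1.25]: (12.30+28.18)/2 × 1 = 20.24
  [1.25→4.25]: (28.18+12.19)/2 × 3 = 60.555
  [4.25→6.25]: (12.19+5.39)/2 × 2 = 17.58
  [6.25→6.5]: (5.39+4.85)/2 × 0.25 = 1.28
  [6.5→7]: (4.85+3.94)/2 × 0.5 = 2.1975
  Sum = 103.39 mg/L·h
oral solution tail: 3.94/0.422 = 9.336; AUC_ev,0→∞ = 103.39 + 9.336 = 112.726 mg/L·h
F = (AUC_ev/D_ev)/(AUC_iv/D_iv) = (112.726/200)/(198.67775/200) = 0.56363/0.99338875 = 0.5674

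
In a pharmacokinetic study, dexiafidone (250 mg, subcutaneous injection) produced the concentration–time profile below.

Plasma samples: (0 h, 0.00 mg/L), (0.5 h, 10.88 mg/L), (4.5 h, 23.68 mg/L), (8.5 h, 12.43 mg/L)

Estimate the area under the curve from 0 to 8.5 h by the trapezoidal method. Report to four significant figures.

Trapezoidal AUC_0→8.5:
  [0→0.5]: (0.00+10.88)/2 × 0.5 = 2.72
  [0.5→4.5]: (10.88+23.68)/2 × 4 = 69.12
  [4.5→8.5]: (23.68+12.43)/2 × 4 = 72.22
  Sum = 144.06 mg/L·h

AUC = 144.1 mg/L·h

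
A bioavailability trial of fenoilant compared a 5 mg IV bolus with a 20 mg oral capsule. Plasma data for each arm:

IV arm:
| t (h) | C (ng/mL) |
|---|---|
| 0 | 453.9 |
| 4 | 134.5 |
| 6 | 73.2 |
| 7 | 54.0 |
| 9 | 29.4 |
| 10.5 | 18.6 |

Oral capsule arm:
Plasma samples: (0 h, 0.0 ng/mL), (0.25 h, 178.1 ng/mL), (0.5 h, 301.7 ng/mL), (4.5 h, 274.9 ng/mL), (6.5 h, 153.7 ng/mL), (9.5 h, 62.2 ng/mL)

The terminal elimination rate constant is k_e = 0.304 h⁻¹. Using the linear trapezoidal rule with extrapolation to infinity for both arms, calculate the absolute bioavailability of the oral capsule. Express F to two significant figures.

F = 0.34

Trapezoidal AUC_0→10.5 (IV):
  [0→4]: (453.9+134.5)/2 × 4 = 1176.8
  [4→6]: (134.5+73.2)/2 × 2 = 207.7
  [6→7]: (73.2+54.0)/2 × 1 = 63.6
  [7→9]: (54.0+29.4)/2 × 2 = 83.4
  [9→10.5]: (29.4+18.6)/2 × 1.5 = 36.0
  Sum = 1567.5 ng/mL·h
IV tail: 18.6/0.304 = 61.184; AUC_iv,0→∞ = 1567.5 + 61.184 = 1628.684 ng/mL·h
Trapezoidal AUC_0→9.5 (oral capsule):
  [0→0.25]: (0.0+178.1)/2 × 0.25 = 22.2625
  [0.25→0.5]: (178.1+301.7)/2 × 0.25 = 59.975
  [0.5→4.5]: (301.7+274.9)/2 × 4 = 1153.2
  [4.5→6.5]: (274.9+153.7)/2 × 2 = 428.6
  [6.5→9.5]: (153.7+62.2)/2 × 3 = 323.85
  Sum = 1987.8875 ng/mL·h
oral capsule tail: 62.2/0.304 = 204.605; AUC_ev,0→∞ = 1987.8875 + 204.605 = 2192.4925 ng/mL·h
F = (AUC_ev/D_ev)/(AUC_iv/D_iv) = (2192.4925/20)/(1628.684/5) = 109.625/325.7368 = 0.3365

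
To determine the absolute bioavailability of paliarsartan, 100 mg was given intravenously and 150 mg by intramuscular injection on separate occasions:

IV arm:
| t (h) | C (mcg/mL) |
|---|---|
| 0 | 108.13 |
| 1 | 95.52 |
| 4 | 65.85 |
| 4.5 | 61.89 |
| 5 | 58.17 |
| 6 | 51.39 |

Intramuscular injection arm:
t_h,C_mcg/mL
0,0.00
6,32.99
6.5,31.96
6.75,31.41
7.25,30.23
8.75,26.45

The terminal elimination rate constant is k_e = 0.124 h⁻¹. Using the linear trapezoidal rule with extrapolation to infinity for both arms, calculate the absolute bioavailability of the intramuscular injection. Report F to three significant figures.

Trapezoidal AUC_0→6 (IV):
  [0→1]: (108.13+95.52)/2 × 1 = 101.825
  [1→4]: (95.52+65.85)/2 × 3 = 242.055
  [4→4.5]: (65.85+61.89)/2 × 0.5 = 31.935
  [4.5→5]: (61.89+58.17)/2 × 0.5 = 30.015
  [5→6]: (58.17+51.39)/2 × 1 = 54.78
  Sum = 460.61 mcg/mL·h
IV tail: 51.39/0.124 = 414.435; AUC_iv,0→∞ = 460.61 + 414.435 = 875.045 mcg/mL·h
Trapezoidal AUC_0→8.75 (intramuscular injection):
  [0→6]: (0.00+32.99)/2 × 6 = 98.97
  [6→6.5]: (32.99+31.96)/2 × 0.5 = 16.2375
  [6.5→6.75]: (31.96+31.41)/2 × 0.25 = 7.92125
  [6.75→7.25]: (31.41+30.23)/2 × 0.5 = 15.41
  [7.25→8.75]: (30.23+26.45)/2 × 1.5 = 42.51
  Sum = 181.04875 mcg/mL·h
intramuscular injection tail: 26.45/0.124 = 213.306; AUC_ev,0→∞ = 181.04875 + 213.306 = 394.35475 mcg/mL·h
F = (AUC_ev/D_ev)/(AUC_iv/D_iv) = (394.35475/150)/(875.045/100) = 2.62903/8.75045 = 0.3004

F = 0.300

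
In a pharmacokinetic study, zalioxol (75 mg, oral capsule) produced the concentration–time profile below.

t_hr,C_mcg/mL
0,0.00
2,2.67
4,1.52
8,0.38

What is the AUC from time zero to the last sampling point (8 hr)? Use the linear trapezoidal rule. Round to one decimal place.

AUC = 10.7 mcg/mL·hr

Trapezoidal AUC_0→8:
  [0→2]: (0.00+2.67)/2 × 2 = 2.67
  [2→4]: (2.67+1.52)/2 × 2 = 4.19
  [4→8]: (1.52+0.38)/2 × 4 = 3.8
  Sum = 10.66 mcg/mL·hr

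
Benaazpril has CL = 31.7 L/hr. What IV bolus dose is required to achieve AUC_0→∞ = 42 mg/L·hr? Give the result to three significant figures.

Dose_iv = CL × AUC_0→∞
     = 31.7 × 42 = 1331.4 mg

Dose = 1330 mg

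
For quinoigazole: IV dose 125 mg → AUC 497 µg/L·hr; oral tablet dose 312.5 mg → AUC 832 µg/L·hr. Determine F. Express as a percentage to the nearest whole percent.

F = 67%

F = (AUC_ev / D_ev) / (AUC_iv / D_iv)
  = (832/312.5) / (497/125)
  = 2.6624 / 3.976 = 0.6696
  = 66.96%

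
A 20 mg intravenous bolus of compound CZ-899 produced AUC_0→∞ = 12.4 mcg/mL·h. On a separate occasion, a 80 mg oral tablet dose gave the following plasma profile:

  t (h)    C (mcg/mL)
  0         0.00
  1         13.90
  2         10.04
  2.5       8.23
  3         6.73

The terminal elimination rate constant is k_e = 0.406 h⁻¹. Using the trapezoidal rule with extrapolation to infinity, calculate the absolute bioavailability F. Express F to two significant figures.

Trapezoidal AUC_0→3 (oral tablet):
  [0→1]: (0.00+13.90)/2 × 1 = 6.95
  [1→2]: (13.90+10.04)/2 × 1 = 11.97
  [2→2.5]: (10.04+8.23)/2 × 0.5 = 4.5675
  [2.5→3]: (8.23+6.73)/2 × 0.5 = 3.74
  Sum = 27.2275 mcg/mL·h
Tail: C_last/k_e = 6.73/0.406 = 16.576
AUC_0→∞ (oral tablet) = 27.2275 + 16.576 = 43.8035 mcg/mL·h
F = (AUC_ev/D_ev)/(AUC_iv/D_iv) = (43.8035/80)/(12.4/20) = 0.54754375/0.62 = 0.8831

F = 0.88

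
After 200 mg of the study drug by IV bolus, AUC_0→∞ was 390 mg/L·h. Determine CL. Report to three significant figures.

CL = 0.513 L/h

CL = Dose_iv / AUC_0→∞
   = 200 / 390 = 0.512821 L/h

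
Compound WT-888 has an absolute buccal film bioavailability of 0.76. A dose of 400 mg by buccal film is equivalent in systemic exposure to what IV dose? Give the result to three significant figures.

Systemic exposure from an extravascular dose = F × D_ev, so the equivalent IV dose is F × D_ev.
D_iv = F × D_ev = 0.76 × 400 = 304 mg

D_iv = 304 mg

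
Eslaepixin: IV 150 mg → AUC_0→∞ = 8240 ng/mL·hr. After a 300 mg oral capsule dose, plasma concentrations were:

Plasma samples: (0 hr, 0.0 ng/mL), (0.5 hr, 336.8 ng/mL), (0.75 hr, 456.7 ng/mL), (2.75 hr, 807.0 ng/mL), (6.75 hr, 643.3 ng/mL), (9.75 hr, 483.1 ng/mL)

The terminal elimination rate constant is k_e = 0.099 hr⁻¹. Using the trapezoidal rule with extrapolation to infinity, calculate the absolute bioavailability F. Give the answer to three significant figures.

F = 0.662

Trapezoidal AUC_0→9.75 (oral capsule):
  [0→0.5]: (0.0+336.8)/2 × 0.5 = 84.2
  [0.5→0.75]: (336.8+456.7)/2 × 0.25 = 99.1875
  [0.75→2.75]: (456.7+807.0)/2 × 2 = 1263.7
  [2.75→6.75]: (807.0+643.3)/2 × 4 = 2900.6
  [6.75→9.75]: (643.3+483.1)/2 × 3 = 1689.6
  Sum = 6037.2875 ng/mL·hr
Tail: C_last/k_e = 483.1/0.099 = 4879.798
AUC_0→∞ (oral capsule) = 6037.2875 + 4879.798 = 10917.0855 ng/mL·hr
F = (AUC_ev/D_ev)/(AUC_iv/D_iv) = (10917.0855/300)/(8240/150) = 36.390285/54.9333 = 0.6624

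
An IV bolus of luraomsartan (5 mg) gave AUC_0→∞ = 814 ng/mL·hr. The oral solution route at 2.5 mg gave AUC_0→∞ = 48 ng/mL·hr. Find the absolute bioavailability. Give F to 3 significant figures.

F = (AUC_ev / D_ev) / (AUC_iv / D_iv)
  = (48/2.5) / (814/5)
  = 19.2 / 162.8 = 0.1179

F = 0.118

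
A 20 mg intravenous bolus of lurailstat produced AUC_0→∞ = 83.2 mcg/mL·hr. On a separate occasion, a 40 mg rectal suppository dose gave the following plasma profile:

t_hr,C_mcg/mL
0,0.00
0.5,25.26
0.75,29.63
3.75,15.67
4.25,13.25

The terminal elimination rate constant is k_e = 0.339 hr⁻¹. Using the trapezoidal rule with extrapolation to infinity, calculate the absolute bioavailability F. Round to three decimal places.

Trapezoidal AUC_0→4.25 (rectal suppository):
  [0→0.5]: (0.00+25.26)/2 × 0.5 = 6.315
  [0.5→0.75]: (25.26+29.63)/2 × 0.25 = 6.86125
  [0.75→3.75]: (29.63+15.67)/2 × 3 = 67.95
  [3.75→4.25]: (15.67+13.25)/2 × 0.5 = 7.23
  Sum = 88.35625 mcg/mL·hr
Tail: C_last/k_e = 13.25/0.339 = 39.086
AUC_0→∞ (rectal suppository) = 88.35625 + 39.086 = 127.44225 mcg/mL·hr
F = (AUC_ev/D_ev)/(AUC_iv/D_iv) = (127.44225/40)/(83.2/20) = 3.18606/4.16 = 0.7659

F = 0.766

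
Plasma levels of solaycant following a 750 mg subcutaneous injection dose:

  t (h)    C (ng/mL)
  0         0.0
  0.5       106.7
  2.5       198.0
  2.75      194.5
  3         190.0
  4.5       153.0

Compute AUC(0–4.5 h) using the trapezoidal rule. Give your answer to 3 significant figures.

Trapezoidal AUC_0→4.5:
  [0→0.5]: (0.0+106.7)/2 × 0.5 = 26.675
  [0.5→2.5]: (106.7+198.0)/2 × 2 = 304.7
  [2.5→2.75]: (198.0+194.5)/2 × 0.25 = 49.0625
  [2.75→3]: (194.5+190.0)/2 × 0.25 = 48.0625
  [3→4.5]: (190.0+153.0)/2 × 1.5 = 257.25
  Sum = 685.75 ng/mL·h

AUC = 686 ng/mL·h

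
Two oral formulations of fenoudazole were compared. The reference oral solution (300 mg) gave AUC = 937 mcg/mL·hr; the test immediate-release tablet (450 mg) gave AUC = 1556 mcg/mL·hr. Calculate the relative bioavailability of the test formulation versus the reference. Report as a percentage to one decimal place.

F_rel = (AUC_test/D_test) / (AUC_ref/D_ref)
      = (1556/450) / (937/300)
      = 3.45778 / 3.12333 = 1.1071 = 110.71%

F_rel = 110.7%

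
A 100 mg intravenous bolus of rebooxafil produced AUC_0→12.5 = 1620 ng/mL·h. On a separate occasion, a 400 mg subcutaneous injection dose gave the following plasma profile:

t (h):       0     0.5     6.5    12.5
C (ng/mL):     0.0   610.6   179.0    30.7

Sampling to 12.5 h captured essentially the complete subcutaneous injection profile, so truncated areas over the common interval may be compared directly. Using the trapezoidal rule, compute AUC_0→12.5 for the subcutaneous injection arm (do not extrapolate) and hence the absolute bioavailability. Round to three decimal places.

F = 0.486

Trapezoidal AUC_0→12.5 (subcutaneous injection):
  [0→0.5]: (0.0+610.6)/2 × 0.5 = 152.65
  [0.5→6.5]: (610.6+179.0)/2 × 6 = 2368.8
  [6.5→12.5]: (179.0+30.7)/2 × 6 = 629.1
  Sum = 3150.55 ng/mL·h
F = (AUC_ev/D_ev)/(AUC_iv/D_iv) = (3150.55/400)/(1620/100) = 7.876375/16.2 = 0.4862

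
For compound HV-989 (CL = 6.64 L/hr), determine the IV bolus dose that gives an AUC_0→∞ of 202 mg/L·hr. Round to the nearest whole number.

Dose = 1341 mg

Dose_iv = CL × AUC_0→∞
     = 6.64 × 202 = 1341.28 mg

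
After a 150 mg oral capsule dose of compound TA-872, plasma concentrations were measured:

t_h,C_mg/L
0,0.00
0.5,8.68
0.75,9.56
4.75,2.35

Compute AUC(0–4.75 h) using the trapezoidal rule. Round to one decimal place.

AUC = 28.3 mg/L·h

Trapezoidal AUC_0→4.75:
  [0→0.5]: (0.00+8.68)/2 × 0.5 = 2.17
  [0.5→0.75]: (8.68+9.56)/2 × 0.25 = 2.28
  [0.75→4.75]: (9.56+2.35)/2 × 4 = 23.82
  Sum = 28.27 mg/L·h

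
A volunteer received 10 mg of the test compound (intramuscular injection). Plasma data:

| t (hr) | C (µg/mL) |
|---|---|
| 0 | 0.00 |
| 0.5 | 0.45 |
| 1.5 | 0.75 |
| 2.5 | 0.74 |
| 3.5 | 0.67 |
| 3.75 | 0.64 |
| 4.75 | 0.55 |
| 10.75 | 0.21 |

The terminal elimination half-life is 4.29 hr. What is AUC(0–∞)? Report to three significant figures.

Trapezoidal AUC_0→10.75:
  [0→0.5]: (0.00+0.45)/2 × 0.5 = 0.1125
  [0.5→1.5]: (0.45+0.75)/2 × 1 = 0.6
  [1.5→2.5]: (0.75+0.74)/2 × 1 = 0.745
  [2.5→3.5]: (0.74+0.67)/2 × 1 = 0.705
  [3.5→3.75]: (0.67+0.64)/2 × 0.25 = 0.16375
  [3.75→4.75]: (0.64+0.55)/2 × 1 = 0.595
  [4.75→10.75]: (0.55+0.21)/2 × 6 = 2.28
  Sum = 5.20125 µg/mL·hr
k_e = ln2 / t½ = 0.693147 / 4.29 = 0.1616 hr^-1
Extrapolated tail: C_last / k_e = 0.21 / 0.1616 = 1.300
AUC_0→∞ = 5.20125 + 1.300 = 6.50125 µg/mL·hr

AUC = 6.50 µg/mL·hr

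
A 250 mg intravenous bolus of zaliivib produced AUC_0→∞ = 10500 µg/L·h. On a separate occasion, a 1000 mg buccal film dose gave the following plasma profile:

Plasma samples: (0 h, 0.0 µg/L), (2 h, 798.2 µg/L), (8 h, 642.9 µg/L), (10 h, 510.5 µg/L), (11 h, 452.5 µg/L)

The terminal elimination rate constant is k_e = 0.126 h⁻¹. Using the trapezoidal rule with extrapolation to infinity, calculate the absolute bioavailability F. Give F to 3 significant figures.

Trapezoidal AUC_0→11 (buccal film):
  [0→2]: (0.0+798.2)/2 × 2 = 798.2
  [2→8]: (798.2+642.9)/2 × 6 = 4323.3
  [8→10]: (642.9+510.5)/2 × 2 = 1153.4
  [10→11]: (510.5+452.5)/2 × 1 = 481.5
  Sum = 6756.4 µg/L·h
Tail: C_last/k_e = 452.5/0.126 = 3591.270
AUC_0→∞ (buccal film) = 6756.4 + 3591.270 = 10347.67 µg/L·h
F = (AUC_ev/D_ev)/(AUC_iv/D_iv) = (10347.67/1000)/(10500/250) = 10.34767/42 = 0.2464

F = 0.246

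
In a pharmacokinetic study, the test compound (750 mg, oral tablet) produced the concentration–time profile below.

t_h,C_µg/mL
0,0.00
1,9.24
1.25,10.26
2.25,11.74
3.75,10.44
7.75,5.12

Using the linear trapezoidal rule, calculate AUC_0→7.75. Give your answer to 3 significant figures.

Trapezoidal AUC_0→7.75:
  [0→1]: (0.00+9.24)/2 × 1 = 4.62
  [1→1.25]: (9.24+10.26)/2 × 0.25 = 2.4375
  [1.25→2.25]: (10.26+11.74)/2 × 1 = 11.0
  [2.25→3.75]: (11.74+10.44)/2 × 1.5 = 16.635
  [3.75→7.75]: (10.44+5.12)/2 × 4 = 31.12
  Sum = 65.8125 µg/mL·h

AUC = 65.8 µg/mL·h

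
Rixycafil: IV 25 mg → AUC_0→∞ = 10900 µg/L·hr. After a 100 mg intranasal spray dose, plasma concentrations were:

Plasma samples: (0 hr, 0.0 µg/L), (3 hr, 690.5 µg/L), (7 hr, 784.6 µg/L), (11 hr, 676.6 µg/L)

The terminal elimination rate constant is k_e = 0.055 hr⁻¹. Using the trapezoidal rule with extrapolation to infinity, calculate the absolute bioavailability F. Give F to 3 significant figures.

F = 0.441

Trapezoidal AUC_0→11 (intranasal spray):
  [0→3]: (0.0+690.5)/2 × 3 = 1035.75
  [3→7]: (690.5+784.6)/2 × 4 = 2950.2
  [7→11]: (784.6+676.6)/2 × 4 = 2922.4
  Sum = 6908.35 µg/L·hr
Tail: C_last/k_e = 676.6/0.055 = 12301.818
AUC_0→∞ (intranasal spray) = 6908.35 + 12301.818 = 19210.168 µg/L·hr
F = (AUC_ev/D_ev)/(AUC_iv/D_iv) = (19210.168/100)/(10900/25) = 192.10168/436 = 0.4406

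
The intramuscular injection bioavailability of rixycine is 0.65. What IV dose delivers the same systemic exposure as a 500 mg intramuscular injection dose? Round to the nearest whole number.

Systemic exposure from an extravascular dose = F × D_ev, so the equivalent IV dose is F × D_ev.
D_iv = F × D_ev = 0.65 × 500 = 325 mg

D_iv = 325 mg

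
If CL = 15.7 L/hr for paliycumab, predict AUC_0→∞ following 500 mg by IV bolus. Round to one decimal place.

AUC = 31.8 mg/L·hr

AUC_0→∞ = Dose_iv / CL
        = 500 / 15.7 = 31.8471 mg/L·hr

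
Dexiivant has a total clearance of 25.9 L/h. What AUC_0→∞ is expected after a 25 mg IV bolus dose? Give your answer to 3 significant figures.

AUC = 0.965 mg/L·h

AUC_0→∞ = Dose_iv / CL
        = 25 / 25.9 = 0.965251 mg/L·h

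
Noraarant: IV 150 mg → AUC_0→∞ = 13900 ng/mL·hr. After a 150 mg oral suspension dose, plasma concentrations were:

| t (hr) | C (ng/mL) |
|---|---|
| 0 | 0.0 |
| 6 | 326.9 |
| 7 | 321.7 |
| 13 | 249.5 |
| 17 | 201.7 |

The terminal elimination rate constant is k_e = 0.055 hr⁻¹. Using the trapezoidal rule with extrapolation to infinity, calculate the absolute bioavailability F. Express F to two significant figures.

Trapezoidal AUC_0→17 (oral suspension):
  [0→6]: (0.0+326.9)/2 × 6 = 980.7
  [6→7]: (326.9+321.7)/2 × 1 = 324.3
  [7→13]: (321.7+249.5)/2 × 6 = 1713.6
  [13→17]: (249.5+201.7)/2 × 4 = 902.4
  Sum = 3921.0 ng/mL·hr
Tail: C_last/k_e = 201.7/0.055 = 3667.273
AUC_0→∞ (oral suspension) = 3921.0 + 3667.273 = 7588.273 ng/mL·hr
F = (AUC_ev/D_ev)/(AUC_iv/D_iv) = (7588.273/150)/(13900/150) = 50.5885/92.6667 = 0.5459

F = 0.55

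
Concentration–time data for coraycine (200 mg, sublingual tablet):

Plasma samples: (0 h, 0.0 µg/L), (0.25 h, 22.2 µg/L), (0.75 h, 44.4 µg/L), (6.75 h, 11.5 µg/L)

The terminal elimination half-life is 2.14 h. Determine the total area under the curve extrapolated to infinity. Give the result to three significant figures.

Trapezoidal AUC_0→6.75:
  [0→0.25]: (0.0+22.2)/2 × 0.25 = 2.775
  [0.25→0.75]: (22.2+44.4)/2 × 0.5 = 16.65
  [0.75→6.75]: (44.4+11.5)/2 × 6 = 167.7
  Sum = 187.125 µg/L·h
k_e = ln2 / t½ = 0.693147 / 2.14 = 0.3239 h^-1
Extrapolated tail: C_last / k_e = 11.5 / 0.3239 = 35.505
AUC_0→∞ = 187.125 + 35.505 = 222.63 µg/L·h

AUC = 223 µg/L·h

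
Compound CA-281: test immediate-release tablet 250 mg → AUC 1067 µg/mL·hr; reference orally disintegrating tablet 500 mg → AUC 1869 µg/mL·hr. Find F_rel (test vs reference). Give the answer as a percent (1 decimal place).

F_rel = 114.2%

F_rel = (AUC_test/D_test) / (AUC_ref/D_ref)
      = (1067/250) / (1869/500)
      = 4.268 / 3.738 = 1.1418 = 114.18%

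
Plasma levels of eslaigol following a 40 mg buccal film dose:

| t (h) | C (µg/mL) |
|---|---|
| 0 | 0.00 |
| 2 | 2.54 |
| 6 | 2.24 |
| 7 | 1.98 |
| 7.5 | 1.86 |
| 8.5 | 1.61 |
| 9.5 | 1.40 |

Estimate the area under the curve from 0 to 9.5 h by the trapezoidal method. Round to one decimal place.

AUC = 18.4 µg/mL·h

Trapezoidal AUC_0→9.5:
  [0→2]: (0.00+2.54)/2 × 2 = 2.54
  [2→6]: (2.54+2.24)/2 × 4 = 9.56
  [6→7]: (2.24+1.98)/2 × 1 = 2.11
  [7→7.5]: (1.98+1.86)/2 × 0.5 = 0.96
  [7.5→8.5]: (1.86+1.61)/2 × 1 = 1.735
  [8.5→9.5]: (1.61+1.40)/2 × 1 = 1.505
  Sum = 18.41 µg/mL·h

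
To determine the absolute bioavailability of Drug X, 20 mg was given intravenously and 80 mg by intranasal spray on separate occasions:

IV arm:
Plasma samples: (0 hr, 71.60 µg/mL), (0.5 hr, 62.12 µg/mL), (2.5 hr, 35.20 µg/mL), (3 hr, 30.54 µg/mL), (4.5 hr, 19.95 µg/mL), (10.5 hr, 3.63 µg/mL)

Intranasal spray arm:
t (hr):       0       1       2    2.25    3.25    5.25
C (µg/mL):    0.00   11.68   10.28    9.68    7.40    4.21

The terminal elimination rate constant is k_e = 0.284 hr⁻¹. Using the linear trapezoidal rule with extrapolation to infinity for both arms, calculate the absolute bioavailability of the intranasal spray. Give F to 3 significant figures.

F = 0.0505

Trapezoidal AUC_0→10.5 (IV):
  [0→0.5]: (71.60+62.12)/2 × 0.5 = 33.43
  [0.5→2.5]: (62.12+35.20)/2 × 2 = 97.32
  [2.5→3]: (35.20+30.54)/2 × 0.5 = 16.435
  [3→4.5]: (30.54+19.95)/2 × 1.5 = 37.8675
  [4.5→10.5]: (19.95+3.63)/2 × 6 = 70.74
  Sum = 255.7925 µg/mL·hr
IV tail: 3.63/0.284 = 12.782; AUC_iv,0→∞ = 255.7925 + 12.782 = 268.5745 µg/mL·hr
Trapezoidal AUC_0→5.25 (intranasal spray):
  [0→1]: (0.00+11.68)/2 × 1 = 5.84
  [1→2]: (11.68+10.28)/2 × 1 = 10.98
  [2→2.25]: (10.28+9.68)/2 × 0.25 = 2.495
  [2.25→3.25]: (9.68+7.40)/2 × 1 = 8.54
  [3.25→5.25]: (7.40+4.21)/2 × 2 = 11.61
  Sum = 39.465 µg/mL·hr
intranasal spray tail: 4.21/0.284 = 14.824; AUC_ev,0→∞ = 39.465 + 14.824 = 54.289 µg/mL·hr
F = (AUC_ev/D_ev)/(AUC_iv/D_iv) = (54.289/80)/(268.5745/20) = 0.6786125/13.428725 = 0.0505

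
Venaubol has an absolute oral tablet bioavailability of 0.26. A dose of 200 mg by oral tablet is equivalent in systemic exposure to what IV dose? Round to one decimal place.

Systemic exposure from an extravascular dose = F × D_ev, so the equivalent IV dose is F × D_ev.
D_iv = F × D_ev = 0.26 × 200 = 52 mg

D_iv = 52.0 mg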